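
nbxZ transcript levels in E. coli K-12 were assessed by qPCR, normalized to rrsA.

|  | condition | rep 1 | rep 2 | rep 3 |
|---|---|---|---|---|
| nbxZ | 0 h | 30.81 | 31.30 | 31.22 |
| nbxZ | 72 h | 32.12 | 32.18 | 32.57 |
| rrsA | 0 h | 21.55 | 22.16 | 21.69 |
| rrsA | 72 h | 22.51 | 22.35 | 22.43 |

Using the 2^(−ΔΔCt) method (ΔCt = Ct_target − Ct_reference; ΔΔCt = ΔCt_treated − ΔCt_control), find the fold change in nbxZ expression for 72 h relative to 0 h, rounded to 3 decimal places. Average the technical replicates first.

0.683

Mean Ct: nbxZ 0 h 31.110; nbxZ 72 h 32.290; rrsA 0 h 21.800; rrsA 72 h 22.430
ΔCt(0 h) = 31.110 − 21.800 = 9.310
ΔCt(72 h) = 32.290 − 22.430 = 9.860
ΔΔCt = 9.860 − 9.310 = 0.550
Fold change = 2^(−0.550) = 0.6830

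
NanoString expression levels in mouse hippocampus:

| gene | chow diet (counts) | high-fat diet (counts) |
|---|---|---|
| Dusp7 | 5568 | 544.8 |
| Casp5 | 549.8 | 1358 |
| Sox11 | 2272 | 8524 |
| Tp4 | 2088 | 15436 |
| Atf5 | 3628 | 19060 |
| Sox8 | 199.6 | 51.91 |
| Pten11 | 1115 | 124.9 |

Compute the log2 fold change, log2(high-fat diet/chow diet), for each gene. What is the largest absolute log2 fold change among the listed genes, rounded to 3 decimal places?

log2(544.8/5568) = -3.353  (Dusp7)
log2(1358/549.8) = 1.305  (Casp5)
log2(8524/2272) = 1.908  (Sox11)
log2(15436/2088) = 2.886  (Tp4)
log2(19060/3628) = 2.393  (Atf5)
log2(51.91/199.6) = -1.943  (Sox8)
log2(124.9/1115) = -3.158  (Pten11)
The largest magnitude belongs to Dusp7.

3.353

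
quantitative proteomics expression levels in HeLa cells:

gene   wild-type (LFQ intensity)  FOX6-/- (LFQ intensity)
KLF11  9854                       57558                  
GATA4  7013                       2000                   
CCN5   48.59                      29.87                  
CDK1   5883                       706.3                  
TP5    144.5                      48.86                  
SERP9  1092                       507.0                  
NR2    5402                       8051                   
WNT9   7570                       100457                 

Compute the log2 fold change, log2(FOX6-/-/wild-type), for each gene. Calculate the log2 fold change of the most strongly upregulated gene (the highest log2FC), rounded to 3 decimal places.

log2(57558/9854) = 2.546  (KLF11)
log2(2000/7013) = -1.810  (GATA4)
log2(29.87/48.59) = -0.702  (CCN5)
log2(706.3/5883) = -3.058  (CDK1)
log2(48.86/144.5) = -1.564  (TP5)
log2(507.0/1092) = -1.107  (SERP9)
log2(8051/5402) = 0.576  (NR2)
log2(100457/7570) = 3.730  (WNT9)
WNT9 is most strongly upregulated.

3.730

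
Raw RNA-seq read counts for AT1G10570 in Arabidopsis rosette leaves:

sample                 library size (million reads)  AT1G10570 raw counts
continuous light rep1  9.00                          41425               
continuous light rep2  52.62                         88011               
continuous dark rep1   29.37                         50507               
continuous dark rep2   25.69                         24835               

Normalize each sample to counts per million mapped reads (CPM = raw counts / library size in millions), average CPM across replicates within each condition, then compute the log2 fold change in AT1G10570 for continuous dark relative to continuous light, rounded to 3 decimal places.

CPM(continuous light rep1) = 41425 / 9.00 = 4602.7778
CPM(continuous light rep2) = 88011 / 52.62 = 1672.5770
CPM(continuous dark rep1) = 50507 / 29.37 = 1719.6799
CPM(continuous dark rep2) = 24835 / 25.69 = 966.7186
mean CPM(continuous light) = 3137.6774; mean CPM(continuous dark) = 1343.1993
Fold change = 1343.1993 / 3137.6774 = 0.42809
log2(0.42809) = -1.2240

-1.224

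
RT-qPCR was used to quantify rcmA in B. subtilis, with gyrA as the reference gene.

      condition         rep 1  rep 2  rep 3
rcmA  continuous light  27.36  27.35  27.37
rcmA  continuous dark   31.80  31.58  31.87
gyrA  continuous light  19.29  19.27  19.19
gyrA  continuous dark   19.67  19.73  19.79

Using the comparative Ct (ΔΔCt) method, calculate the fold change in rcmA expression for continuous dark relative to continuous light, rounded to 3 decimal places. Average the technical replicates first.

Mean Ct: rcmA continuous light 27.360; rcmA continuous dark 31.750; gyrA continuous light 19.250; gyrA continuous dark 19.730
ΔCt(continuous light) = 27.360 − 19.250 = 8.110
ΔCt(continuous dark) = 31.750 − 19.730 = 12.020
ΔΔCt = 12.020 − 8.110 = 3.910
Fold change = 2^(−3.910) = 0.0665

0.067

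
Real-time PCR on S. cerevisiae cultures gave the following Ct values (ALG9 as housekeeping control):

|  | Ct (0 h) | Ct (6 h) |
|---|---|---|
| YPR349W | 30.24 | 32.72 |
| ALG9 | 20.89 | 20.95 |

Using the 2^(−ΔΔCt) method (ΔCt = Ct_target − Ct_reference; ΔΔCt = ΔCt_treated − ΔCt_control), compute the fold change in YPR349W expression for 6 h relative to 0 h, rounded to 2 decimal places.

ΔCt(0 h) = 30.240 − 20.890 = 9.350
ΔCt(6 h) = 32.720 − 20.950 = 11.770
ΔΔCt = 11.770 − 9.350 = 2.420
Fold change = 2^(−2.420) = 0.187

0.19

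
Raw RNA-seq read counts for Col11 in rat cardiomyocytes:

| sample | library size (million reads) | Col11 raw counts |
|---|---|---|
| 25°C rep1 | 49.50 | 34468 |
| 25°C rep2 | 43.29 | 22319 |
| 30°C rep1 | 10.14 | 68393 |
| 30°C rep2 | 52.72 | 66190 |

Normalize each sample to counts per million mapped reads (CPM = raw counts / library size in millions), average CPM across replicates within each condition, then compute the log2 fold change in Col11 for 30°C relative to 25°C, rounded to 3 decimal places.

CPM(25°C rep1) = 34468 / 49.50 = 696.3232
CPM(25°C rep2) = 22319 / 43.29 = 515.5694
CPM(30°C rep1) = 68393 / 10.14 = 6744.8718
CPM(30°C rep2) = 66190 / 52.72 = 1255.5008
mean CPM(25°C) = 605.9463; mean CPM(30°C) = 4000.1863
Fold change = 4000.1863 / 605.9463 = 6.60155
log2(6.60155) = 2.7228

2.723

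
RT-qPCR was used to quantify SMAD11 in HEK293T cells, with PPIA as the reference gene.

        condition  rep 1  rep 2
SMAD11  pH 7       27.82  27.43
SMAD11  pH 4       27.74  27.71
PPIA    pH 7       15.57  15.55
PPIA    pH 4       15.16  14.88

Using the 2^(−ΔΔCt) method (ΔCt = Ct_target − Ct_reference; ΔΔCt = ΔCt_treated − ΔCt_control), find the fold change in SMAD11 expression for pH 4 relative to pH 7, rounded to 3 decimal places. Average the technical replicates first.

Mean Ct: SMAD11 pH 7 27.625; SMAD11 pH 4 27.725; PPIA pH 7 15.560; PPIA pH 4 15.020
ΔCt(pH 7) = 27.625 − 15.560 = 12.065
ΔCt(pH 4) = 27.725 − 15.020 = 12.705
ΔΔCt = 12.705 − 12.065 = 0.640
Fold change = 2^(−0.640) = 0.6417

0.642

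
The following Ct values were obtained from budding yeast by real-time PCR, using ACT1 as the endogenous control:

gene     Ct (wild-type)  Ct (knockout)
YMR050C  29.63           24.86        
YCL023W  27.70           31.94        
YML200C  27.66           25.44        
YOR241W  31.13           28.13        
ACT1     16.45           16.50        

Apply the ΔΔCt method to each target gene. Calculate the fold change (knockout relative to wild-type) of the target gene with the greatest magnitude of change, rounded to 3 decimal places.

YMR050C: ΔΔCt = (24.86−16.50) − (29.63−16.45) = 8.36 − 13.18 = -4.82; fold change = 2^4.82 = 28.246
YCL023W: ΔΔCt = (31.94−16.50) − (27.70−16.45) = 15.44 − 11.25 = 4.19; fold change = 2^-4.19 = 0.055
YML200C: ΔΔCt = (25.44−16.50) − (27.66−16.45) = 8.94 − 11.21 = -2.27; fold change = 2^2.27 = 4.823
YOR241W: ΔΔCt = (28.13−16.50) − (31.13−16.45) = 11.63 − 14.68 = -3.05; fold change = 2^3.05 = 8.282
YMR050C has the largest |ΔΔCt| = 4.82.

28.246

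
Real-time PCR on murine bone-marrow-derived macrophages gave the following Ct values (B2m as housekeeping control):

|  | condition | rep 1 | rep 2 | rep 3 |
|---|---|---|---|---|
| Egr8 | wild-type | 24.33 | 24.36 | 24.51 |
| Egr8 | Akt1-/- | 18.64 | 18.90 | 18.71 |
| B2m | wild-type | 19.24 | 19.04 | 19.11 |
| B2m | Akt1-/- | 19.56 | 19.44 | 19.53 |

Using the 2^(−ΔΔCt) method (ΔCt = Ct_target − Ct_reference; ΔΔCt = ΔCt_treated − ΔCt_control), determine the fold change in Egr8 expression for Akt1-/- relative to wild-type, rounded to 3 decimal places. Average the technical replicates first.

65.345

Mean Ct: Egr8 wild-type 24.400; Egr8 Akt1-/- 18.750; B2m wild-type 19.130; B2m Akt1-/- 19.510
ΔCt(wild-type) = 24.400 − 19.130 = 5.270
ΔCt(Akt1-/-) = 18.750 − 19.510 = -0.760
ΔΔCt = -0.760 − 5.270 = -6.030
Fold change = 2^(−(-6.030)) = 2^6.030 = 65.3448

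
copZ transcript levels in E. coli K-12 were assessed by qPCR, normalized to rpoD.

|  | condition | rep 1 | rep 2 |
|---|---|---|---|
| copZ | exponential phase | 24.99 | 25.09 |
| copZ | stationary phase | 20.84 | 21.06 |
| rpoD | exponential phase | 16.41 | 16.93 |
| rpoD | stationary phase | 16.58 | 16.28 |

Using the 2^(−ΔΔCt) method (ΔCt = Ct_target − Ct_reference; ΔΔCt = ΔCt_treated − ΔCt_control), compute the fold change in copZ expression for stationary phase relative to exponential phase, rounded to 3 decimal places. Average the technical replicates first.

14.420

Mean Ct: copZ exponential phase 25.040; copZ stationary phase 20.950; rpoD exponential phase 16.670; rpoD stationary phase 16.430
ΔCt(exponential phase) = 25.040 − 16.670 = 8.370
ΔCt(stationary phase) = 20.950 − 16.430 = 4.520
ΔΔCt = 4.520 − 8.370 = -3.850
Fold change = 2^(−(-3.850)) = 2^3.850 = 14.4200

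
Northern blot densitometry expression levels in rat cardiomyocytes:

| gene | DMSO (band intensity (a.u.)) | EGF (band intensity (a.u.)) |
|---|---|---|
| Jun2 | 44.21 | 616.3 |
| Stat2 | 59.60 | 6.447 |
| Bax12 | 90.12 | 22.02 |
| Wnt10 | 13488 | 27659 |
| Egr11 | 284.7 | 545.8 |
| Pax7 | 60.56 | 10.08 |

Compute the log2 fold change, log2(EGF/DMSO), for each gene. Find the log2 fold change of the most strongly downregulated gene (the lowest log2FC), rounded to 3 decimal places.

log2(616.3/44.21) = 3.801  (Jun2)
log2(6.447/59.60) = -3.209  (Stat2)
log2(22.02/90.12) = -2.033  (Bax12)
log2(27659/13488) = 1.036  (Wnt10)
log2(545.8/284.7) = 0.939  (Egr11)
log2(10.08/60.56) = -2.587  (Pax7)
Stat2 is most strongly downregulated.

-3.209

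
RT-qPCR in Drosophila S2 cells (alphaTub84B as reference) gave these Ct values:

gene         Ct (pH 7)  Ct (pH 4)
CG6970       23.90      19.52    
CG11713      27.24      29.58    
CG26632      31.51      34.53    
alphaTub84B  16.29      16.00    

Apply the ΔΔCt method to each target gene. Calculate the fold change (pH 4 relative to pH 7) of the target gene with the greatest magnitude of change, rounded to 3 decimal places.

17.030

CG6970: ΔΔCt = (19.52−16.00) − (23.90−16.29) = 3.52 − 7.61 = -4.09; fold change = 2^4.09 = 17.030
CG11713: ΔΔCt = (29.58−16.00) − (27.24−16.29) = 13.58 − 10.95 = 2.63; fold change = 2^-2.63 = 0.162
CG26632: ΔΔCt = (34.53−16.00) − (31.51−16.29) = 18.53 − 15.22 = 3.31; fold change = 2^-3.31 = 0.101
CG6970 has the largest |ΔΔCt| = 4.09.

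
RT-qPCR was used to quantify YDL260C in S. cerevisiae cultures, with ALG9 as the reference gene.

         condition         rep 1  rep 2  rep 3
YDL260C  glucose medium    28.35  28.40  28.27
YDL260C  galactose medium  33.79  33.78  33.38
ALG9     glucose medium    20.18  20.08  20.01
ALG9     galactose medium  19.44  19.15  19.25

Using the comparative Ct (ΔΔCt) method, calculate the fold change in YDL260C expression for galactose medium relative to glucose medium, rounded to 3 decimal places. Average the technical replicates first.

Mean Ct: YDL260C glucose medium 28.340; YDL260C galactose medium 33.650; ALG9 glucose medium 20.090; ALG9 galactose medium 19.280
ΔCt(glucose medium) = 28.340 − 20.090 = 8.250
ΔCt(galactose medium) = 33.650 − 19.280 = 14.370
ΔΔCt = 14.370 − 8.250 = 6.120
Fold change = 2^(−6.120) = 0.0144

0.014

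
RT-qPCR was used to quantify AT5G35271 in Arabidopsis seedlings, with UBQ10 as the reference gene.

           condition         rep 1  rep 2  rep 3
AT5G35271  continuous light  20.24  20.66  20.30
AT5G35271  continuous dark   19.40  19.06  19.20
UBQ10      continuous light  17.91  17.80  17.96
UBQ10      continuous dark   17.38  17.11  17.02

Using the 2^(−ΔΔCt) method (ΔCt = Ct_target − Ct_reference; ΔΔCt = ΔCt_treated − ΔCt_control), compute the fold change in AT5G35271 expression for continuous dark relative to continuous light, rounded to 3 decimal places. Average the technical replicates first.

Mean Ct: AT5G35271 continuous light 20.400; AT5G35271 continuous dark 19.220; UBQ10 continuous light 17.890; UBQ10 continuous dark 17.170
ΔCt(continuous light) = 20.400 − 17.890 = 2.510
ΔCt(continuous dark) = 19.220 − 17.170 = 2.050
ΔΔCt = 2.050 − 2.510 = -0.460
Fold change = 2^(−(-0.460)) = 2^0.460 = 1.3755

1.376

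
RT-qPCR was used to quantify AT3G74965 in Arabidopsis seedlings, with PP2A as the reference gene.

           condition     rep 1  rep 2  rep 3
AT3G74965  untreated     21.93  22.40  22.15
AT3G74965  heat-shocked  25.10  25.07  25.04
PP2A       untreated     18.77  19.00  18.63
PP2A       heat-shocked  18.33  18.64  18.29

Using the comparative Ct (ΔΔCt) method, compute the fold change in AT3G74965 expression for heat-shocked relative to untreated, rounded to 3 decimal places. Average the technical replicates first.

0.102

Mean Ct: AT3G74965 untreated 22.160; AT3G74965 heat-shocked 25.070; PP2A untreated 18.800; PP2A heat-shocked 18.420
ΔCt(untreated) = 22.160 − 18.800 = 3.360
ΔCt(heat-shocked) = 25.070 − 18.420 = 6.650
ΔΔCt = 6.650 − 3.360 = 3.290
Fold change = 2^(−3.290) = 0.1022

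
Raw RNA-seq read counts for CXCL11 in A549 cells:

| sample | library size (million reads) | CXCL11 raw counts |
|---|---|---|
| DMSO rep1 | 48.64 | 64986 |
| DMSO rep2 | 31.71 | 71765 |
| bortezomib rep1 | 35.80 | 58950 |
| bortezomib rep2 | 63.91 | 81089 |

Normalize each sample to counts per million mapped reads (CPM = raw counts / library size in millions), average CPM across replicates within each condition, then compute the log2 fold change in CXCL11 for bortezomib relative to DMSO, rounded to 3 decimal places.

CPM(DMSO rep1) = 64986 / 48.64 = 1336.0609
CPM(DMSO rep2) = 71765 / 31.71 = 2263.1662
CPM(bortezomib rep1) = 58950 / 35.80 = 1646.6480
CPM(bortezomib rep2) = 81089 / 63.91 = 1268.7999
mean CPM(DMSO) = 1799.6135; mean CPM(bortezomib) = 1457.7240
Fold change = 1457.7240 / 1799.6135 = 0.81002
log2(0.81002) = -0.3040

-0.304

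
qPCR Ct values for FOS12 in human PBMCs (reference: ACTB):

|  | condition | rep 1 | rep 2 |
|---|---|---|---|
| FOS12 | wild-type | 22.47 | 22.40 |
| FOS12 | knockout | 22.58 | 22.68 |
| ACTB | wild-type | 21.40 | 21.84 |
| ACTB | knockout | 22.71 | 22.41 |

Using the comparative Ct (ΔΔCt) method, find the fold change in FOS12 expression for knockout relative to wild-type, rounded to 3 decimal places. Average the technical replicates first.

1.676

Mean Ct: FOS12 wild-type 22.435; FOS12 knockout 22.630; ACTB wild-type 21.620; ACTB knockout 22.560
ΔCt(wild-type) = 22.435 − 21.620 = 0.815
ΔCt(knockout) = 22.630 − 22.560 = 0.070
ΔΔCt = 0.070 − 0.815 = -0.745
Fold change = 2^(−(-0.745)) = 2^0.745 = 1.6760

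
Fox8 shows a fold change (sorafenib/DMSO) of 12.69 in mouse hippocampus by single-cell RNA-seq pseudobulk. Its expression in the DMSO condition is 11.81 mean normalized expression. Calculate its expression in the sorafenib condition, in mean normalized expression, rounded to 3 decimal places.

149.869

sorafenib expression = 11.81 × 12.69 = 149.869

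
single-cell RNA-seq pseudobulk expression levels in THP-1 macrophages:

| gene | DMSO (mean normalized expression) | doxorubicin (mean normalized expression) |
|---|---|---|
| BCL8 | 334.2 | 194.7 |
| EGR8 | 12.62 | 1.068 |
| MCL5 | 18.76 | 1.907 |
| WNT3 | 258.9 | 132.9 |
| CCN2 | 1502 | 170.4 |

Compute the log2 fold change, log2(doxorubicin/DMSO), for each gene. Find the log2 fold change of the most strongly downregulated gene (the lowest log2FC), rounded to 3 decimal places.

log2(194.7/334.2) = -0.779  (BCL8)
log2(1.068/12.62) = -3.563  (EGR8)
log2(1.907/18.76) = -3.298  (MCL5)
log2(132.9/258.9) = -0.962  (WNT3)
log2(170.4/1502) = -3.140  (CCN2)
EGR8 is most strongly downregulated.

-3.563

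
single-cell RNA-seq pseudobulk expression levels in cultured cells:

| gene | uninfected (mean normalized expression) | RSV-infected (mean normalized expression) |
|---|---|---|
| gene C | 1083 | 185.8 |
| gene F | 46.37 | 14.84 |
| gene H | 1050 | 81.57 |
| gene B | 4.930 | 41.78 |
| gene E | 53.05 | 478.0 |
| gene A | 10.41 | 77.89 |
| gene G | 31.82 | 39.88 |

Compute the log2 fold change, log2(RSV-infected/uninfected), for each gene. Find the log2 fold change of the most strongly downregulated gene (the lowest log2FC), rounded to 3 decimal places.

log2(185.8/1083) = -2.543  (gene C)
log2(14.84/46.37) = -1.644  (gene F)
log2(81.57/1050) = -3.686  (gene H)
log2(41.78/4.930) = 3.083  (gene B)
log2(478.0/53.05) = 3.172  (gene E)
log2(77.89/10.41) = 2.903  (gene A)
log2(39.88/31.82) = 0.326  (gene G)
gene H is most strongly downregulated.

-3.686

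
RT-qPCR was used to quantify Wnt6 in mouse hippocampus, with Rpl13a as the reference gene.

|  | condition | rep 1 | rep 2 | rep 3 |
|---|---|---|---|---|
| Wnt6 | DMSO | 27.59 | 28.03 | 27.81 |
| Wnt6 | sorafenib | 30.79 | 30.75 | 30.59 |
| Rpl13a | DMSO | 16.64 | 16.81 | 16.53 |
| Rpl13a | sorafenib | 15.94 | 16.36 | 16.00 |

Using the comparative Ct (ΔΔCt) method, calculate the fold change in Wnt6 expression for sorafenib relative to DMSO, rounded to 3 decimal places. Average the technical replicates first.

Mean Ct: Wnt6 DMSO 27.810; Wnt6 sorafenib 30.710; Rpl13a DMSO 16.660; Rpl13a sorafenib 16.100
ΔCt(DMSO) = 27.810 − 16.660 = 11.150
ΔCt(sorafenib) = 30.710 − 16.100 = 14.610
ΔΔCt = 14.610 − 11.150 = 3.460
Fold change = 2^(−3.460) = 0.0909

0.091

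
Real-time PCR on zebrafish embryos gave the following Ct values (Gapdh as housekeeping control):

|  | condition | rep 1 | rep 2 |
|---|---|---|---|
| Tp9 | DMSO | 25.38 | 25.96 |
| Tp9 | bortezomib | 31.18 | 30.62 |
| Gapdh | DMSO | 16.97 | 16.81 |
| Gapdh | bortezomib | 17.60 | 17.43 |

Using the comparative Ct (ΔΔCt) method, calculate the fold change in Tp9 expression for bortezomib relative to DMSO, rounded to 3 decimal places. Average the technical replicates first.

Mean Ct: Tp9 DMSO 25.670; Tp9 bortezomib 30.900; Gapdh DMSO 16.890; Gapdh bortezomib 17.515
ΔCt(DMSO) = 25.670 − 16.890 = 8.780
ΔCt(bortezomib) = 30.900 − 17.515 = 13.385
ΔΔCt = 13.385 − 8.780 = 4.605
Fold change = 2^(−4.605) = 0.0411

0.041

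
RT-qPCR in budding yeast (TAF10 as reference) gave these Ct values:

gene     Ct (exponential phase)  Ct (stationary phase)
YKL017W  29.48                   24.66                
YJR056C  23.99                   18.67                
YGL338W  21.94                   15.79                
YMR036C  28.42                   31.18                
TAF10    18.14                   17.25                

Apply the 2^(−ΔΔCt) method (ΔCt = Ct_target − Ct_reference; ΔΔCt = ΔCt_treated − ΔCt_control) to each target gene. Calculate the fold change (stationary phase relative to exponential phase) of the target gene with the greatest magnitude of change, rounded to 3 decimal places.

YKL017W: ΔΔCt = (24.66−17.25) − (29.48−18.14) = 7.41 − 11.34 = -3.93; fold change = 2^3.93 = 15.242
YJR056C: ΔΔCt = (18.67−17.25) − (23.99−18.14) = 1.42 − 5.85 = -4.43; fold change = 2^4.43 = 21.556
YGL338W: ΔΔCt = (15.79−17.25) − (21.94−18.14) = -1.46 − 3.80 = -5.26; fold change = 2^5.26 = 38.319
YMR036C: ΔΔCt = (31.18−17.25) − (28.42−18.14) = 13.93 − 10.28 = 3.65; fold change = 2^-3.65 = 0.080
YGL338W has the largest |ΔΔCt| = 5.26.

38.319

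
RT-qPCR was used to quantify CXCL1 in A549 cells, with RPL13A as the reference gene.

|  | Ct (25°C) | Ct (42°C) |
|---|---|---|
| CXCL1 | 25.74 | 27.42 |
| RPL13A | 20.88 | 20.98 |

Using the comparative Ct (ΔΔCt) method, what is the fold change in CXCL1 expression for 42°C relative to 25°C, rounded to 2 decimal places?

ΔCt(25°C) = 25.740 − 20.880 = 4.860
ΔCt(42°C) = 27.420 − 20.980 = 6.440
ΔΔCt = 6.440 − 4.860 = 1.580
Fold change = 2^(−1.580) = 0.334

0.33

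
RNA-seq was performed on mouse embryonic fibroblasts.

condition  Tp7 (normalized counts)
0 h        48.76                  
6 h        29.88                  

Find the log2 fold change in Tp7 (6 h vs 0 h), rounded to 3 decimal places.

-0.707

Fold change = 29.88 / 48.76 = 0.6128
log2(0.6128) = -0.7065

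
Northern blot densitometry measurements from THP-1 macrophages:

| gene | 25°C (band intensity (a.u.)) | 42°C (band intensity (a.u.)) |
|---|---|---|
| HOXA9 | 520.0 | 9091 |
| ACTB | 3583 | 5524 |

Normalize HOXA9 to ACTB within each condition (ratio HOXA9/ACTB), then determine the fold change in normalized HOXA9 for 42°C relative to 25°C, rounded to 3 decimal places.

11.340

HOXA9/ACTB (25°C) = 520.0 / 3583 = 0.14513
HOXA9/ACTB (42°C) = 9091 / 5524 = 1.6457
Fold change = 1.6457 / 0.14513 = 11.3397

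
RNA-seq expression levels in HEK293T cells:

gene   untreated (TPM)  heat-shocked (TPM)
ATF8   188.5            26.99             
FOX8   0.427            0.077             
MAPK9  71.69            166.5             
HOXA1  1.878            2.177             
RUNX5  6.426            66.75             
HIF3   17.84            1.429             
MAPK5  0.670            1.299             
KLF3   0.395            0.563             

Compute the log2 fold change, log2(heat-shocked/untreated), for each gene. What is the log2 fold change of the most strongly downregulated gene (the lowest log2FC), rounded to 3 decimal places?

log2(26.99/188.5) = -2.804  (ATF8)
log2(0.077/0.427) = -2.471  (FOX8)
log2(166.5/71.69) = 1.216  (MAPK9)
log2(2.177/1.878) = 0.213  (HOXA1)
log2(66.75/6.426) = 3.377  (RUNX5)
log2(1.429/17.84) = -3.642  (HIF3)
log2(1.299/0.670) = 0.955  (MAPK5)
log2(0.563/0.395) = 0.511  (KLF3)
HIF3 is most strongly downregulated.

-3.642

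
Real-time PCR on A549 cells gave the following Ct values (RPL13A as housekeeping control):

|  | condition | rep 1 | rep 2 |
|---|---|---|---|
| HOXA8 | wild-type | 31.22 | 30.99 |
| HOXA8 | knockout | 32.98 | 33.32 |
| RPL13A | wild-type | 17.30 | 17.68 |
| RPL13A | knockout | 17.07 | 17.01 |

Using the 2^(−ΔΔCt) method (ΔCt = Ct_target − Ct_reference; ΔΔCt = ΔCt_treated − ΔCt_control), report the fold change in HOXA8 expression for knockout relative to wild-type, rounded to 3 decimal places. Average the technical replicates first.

0.177

Mean Ct: HOXA8 wild-type 31.105; HOXA8 knockout 33.150; RPL13A wild-type 17.490; RPL13A knockout 17.040
ΔCt(wild-type) = 31.105 − 17.490 = 13.615
ΔCt(knockout) = 33.150 − 17.040 = 16.110
ΔΔCt = 16.110 − 13.615 = 2.495
Fold change = 2^(−2.495) = 0.1774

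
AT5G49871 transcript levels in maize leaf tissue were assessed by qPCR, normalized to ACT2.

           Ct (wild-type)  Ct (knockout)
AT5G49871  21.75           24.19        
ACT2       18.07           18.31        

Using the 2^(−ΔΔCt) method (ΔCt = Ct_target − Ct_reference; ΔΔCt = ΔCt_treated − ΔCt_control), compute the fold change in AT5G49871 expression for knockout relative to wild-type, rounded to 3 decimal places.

0.218

ΔCt(wild-type) = 21.750 − 18.070 = 3.680
ΔCt(knockout) = 24.190 − 18.310 = 5.880
ΔΔCt = 5.880 − 3.680 = 2.200
Fold change = 2^(−2.200) = 0.2176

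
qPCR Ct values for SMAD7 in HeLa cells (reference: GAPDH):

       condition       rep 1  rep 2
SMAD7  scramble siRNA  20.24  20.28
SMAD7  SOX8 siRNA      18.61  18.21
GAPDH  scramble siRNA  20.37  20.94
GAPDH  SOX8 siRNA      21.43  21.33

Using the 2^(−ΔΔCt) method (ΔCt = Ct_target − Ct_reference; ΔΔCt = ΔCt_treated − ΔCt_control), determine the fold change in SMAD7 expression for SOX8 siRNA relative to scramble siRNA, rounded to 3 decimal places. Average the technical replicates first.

5.959

Mean Ct: SMAD7 scramble siRNA 20.260; SMAD7 SOX8 siRNA 18.410; GAPDH scramble siRNA 20.655; GAPDH SOX8 siRNA 21.380
ΔCt(scramble siRNA) = 20.260 − 20.655 = -0.395
ΔCt(SOX8 siRNA) = 18.410 − 21.380 = -2.970
ΔΔCt = -2.970 − (-0.395) = -2.575
Fold change = 2^(−(-2.575)) = 2^2.575 = 5.9587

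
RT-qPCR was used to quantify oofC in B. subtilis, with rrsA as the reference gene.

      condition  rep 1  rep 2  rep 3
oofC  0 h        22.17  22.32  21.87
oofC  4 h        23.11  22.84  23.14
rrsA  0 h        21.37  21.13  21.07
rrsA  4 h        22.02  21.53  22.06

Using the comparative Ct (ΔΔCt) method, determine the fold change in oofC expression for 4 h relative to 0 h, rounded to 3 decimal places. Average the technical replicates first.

Mean Ct: oofC 0 h 22.120; oofC 4 h 23.030; rrsA 0 h 21.190; rrsA 4 h 21.870
ΔCt(0 h) = 22.120 − 21.190 = 0.930
ΔCt(4 h) = 23.030 − 21.870 = 1.160
ΔΔCt = 1.160 − 0.930 = 0.230
Fold change = 2^(−0.230) = 0.8526

0.853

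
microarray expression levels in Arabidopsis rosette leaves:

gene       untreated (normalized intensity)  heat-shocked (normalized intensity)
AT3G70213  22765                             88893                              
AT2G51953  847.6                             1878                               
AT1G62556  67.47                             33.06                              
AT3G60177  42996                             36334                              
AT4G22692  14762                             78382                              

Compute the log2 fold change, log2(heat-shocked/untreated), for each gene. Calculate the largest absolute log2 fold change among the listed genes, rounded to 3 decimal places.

2.409

log2(88893/22765) = 1.965  (AT3G70213)
log2(1878/847.6) = 1.148  (AT2G51953)
log2(33.06/67.47) = -1.029  (AT1G62556)
log2(36334/42996) = -0.243  (AT3G60177)
log2(78382/14762) = 2.409  (AT4G22692)
The largest magnitude belongs to AT4G22692.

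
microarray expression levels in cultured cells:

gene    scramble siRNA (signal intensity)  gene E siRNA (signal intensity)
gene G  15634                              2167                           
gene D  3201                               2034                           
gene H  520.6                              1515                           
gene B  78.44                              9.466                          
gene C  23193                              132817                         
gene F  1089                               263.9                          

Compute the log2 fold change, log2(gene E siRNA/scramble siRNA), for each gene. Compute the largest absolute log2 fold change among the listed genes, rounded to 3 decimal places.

3.051

log2(2167/15634) = -2.851  (gene G)
log2(2034/3201) = -0.654  (gene D)
log2(1515/520.6) = 1.541  (gene H)
log2(9.466/78.44) = -3.051  (gene B)
log2(132817/23193) = 2.518  (gene C)
log2(263.9/1089) = -2.045  (gene F)
The largest magnitude belongs to gene B.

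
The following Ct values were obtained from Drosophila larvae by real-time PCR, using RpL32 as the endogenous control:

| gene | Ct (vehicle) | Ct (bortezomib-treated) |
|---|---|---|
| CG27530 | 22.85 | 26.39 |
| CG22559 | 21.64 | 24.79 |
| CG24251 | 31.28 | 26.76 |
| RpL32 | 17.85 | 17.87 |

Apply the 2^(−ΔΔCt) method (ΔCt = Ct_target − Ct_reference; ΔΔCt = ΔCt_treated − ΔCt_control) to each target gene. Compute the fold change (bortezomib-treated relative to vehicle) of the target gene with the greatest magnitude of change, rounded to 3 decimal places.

CG27530: ΔΔCt = (26.39−17.87) − (22.85−17.85) = 8.52 − 5.00 = 3.52; fold change = 2^-3.52 = 0.087
CG22559: ΔΔCt = (24.79−17.87) − (21.64−17.85) = 6.92 − 3.79 = 3.13; fold change = 2^-3.13 = 0.114
CG24251: ΔΔCt = (26.76−17.87) − (31.28−17.85) = 8.89 − 13.43 = -4.54; fold change = 2^4.54 = 23.264
CG24251 has the largest |ΔΔCt| = 4.54.

23.264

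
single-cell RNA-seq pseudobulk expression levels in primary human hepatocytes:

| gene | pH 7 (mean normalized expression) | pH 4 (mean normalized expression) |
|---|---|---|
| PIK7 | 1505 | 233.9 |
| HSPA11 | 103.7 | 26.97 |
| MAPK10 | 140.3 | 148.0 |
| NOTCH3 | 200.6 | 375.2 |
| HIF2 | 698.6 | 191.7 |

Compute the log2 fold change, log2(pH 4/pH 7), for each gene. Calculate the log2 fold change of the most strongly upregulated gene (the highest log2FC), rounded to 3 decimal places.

0.903

log2(233.9/1505) = -2.686  (PIK7)
log2(26.97/103.7) = -1.943  (HSPA11)
log2(148.0/140.3) = 0.077  (MAPK10)
log2(375.2/200.6) = 0.903  (NOTCH3)
log2(191.7/698.6) = -1.866  (HIF2)
NOTCH3 is most strongly upregulated.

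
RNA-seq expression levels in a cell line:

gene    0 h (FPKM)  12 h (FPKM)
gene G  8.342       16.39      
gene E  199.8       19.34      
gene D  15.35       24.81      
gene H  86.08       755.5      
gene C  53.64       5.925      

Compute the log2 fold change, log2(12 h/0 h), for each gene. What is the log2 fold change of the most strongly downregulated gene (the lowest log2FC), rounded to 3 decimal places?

log2(16.39/8.342) = 0.974  (gene G)
log2(19.34/199.8) = -3.369  (gene E)
log2(24.81/15.35) = 0.693  (gene D)
log2(755.5/86.08) = 3.134  (gene H)
log2(5.925/53.64) = -3.178  (gene C)
gene E is most strongly downregulated.

-3.369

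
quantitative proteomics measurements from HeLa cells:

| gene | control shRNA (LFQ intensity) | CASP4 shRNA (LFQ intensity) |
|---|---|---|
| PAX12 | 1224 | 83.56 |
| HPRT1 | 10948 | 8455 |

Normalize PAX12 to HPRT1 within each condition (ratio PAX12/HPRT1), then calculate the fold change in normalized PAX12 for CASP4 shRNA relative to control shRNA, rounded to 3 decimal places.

0.088

PAX12/HPRT1 (control shRNA) = 1224 / 10948 = 0.1118
PAX12/HPRT1 (CASP4 shRNA) = 83.56 / 8455 = 0.0098829
Fold change = 0.0098829 / 0.1118 = 0.0884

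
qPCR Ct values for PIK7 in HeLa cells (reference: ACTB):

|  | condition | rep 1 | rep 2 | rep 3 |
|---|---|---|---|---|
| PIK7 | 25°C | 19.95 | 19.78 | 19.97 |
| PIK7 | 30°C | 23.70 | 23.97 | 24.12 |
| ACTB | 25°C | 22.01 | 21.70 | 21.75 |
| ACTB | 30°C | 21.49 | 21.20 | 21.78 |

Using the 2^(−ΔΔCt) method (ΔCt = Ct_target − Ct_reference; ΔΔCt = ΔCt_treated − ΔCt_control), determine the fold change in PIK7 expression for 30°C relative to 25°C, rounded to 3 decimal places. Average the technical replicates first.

Mean Ct: PIK7 25°C 19.900; PIK7 30°C 23.930; ACTB 25°C 21.820; ACTB 30°C 21.490
ΔCt(25°C) = 19.900 − 21.820 = -1.920
ΔCt(30°C) = 23.930 − 21.490 = 2.440
ΔΔCt = 2.440 − (-1.920) = 4.360
Fold change = 2^(−4.360) = 0.0487

0.049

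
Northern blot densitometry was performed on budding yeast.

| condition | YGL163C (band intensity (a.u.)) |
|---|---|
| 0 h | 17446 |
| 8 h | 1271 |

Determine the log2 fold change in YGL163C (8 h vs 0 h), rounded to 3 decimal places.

-3.779

Fold change = 1271 / 17446 = 0.0729
log2(0.0729) = -3.7789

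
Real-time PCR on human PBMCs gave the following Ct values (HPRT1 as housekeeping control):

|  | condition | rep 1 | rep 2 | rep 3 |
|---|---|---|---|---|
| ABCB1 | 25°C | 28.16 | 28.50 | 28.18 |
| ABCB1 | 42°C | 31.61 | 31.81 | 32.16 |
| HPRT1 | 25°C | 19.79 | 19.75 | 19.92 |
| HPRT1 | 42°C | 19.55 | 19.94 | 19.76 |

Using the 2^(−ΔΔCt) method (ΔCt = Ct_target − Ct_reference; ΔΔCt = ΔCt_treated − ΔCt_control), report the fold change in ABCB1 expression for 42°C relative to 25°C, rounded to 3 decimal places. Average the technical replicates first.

Mean Ct: ABCB1 25°C 28.280; ABCB1 42°C 31.860; HPRT1 25°C 19.820; HPRT1 42°C 19.750
ΔCt(25°C) = 28.280 − 19.820 = 8.460
ΔCt(42°C) = 31.860 − 19.750 = 12.110
ΔΔCt = 12.110 − 8.460 = 3.650
Fold change = 2^(−3.650) = 0.0797

0.080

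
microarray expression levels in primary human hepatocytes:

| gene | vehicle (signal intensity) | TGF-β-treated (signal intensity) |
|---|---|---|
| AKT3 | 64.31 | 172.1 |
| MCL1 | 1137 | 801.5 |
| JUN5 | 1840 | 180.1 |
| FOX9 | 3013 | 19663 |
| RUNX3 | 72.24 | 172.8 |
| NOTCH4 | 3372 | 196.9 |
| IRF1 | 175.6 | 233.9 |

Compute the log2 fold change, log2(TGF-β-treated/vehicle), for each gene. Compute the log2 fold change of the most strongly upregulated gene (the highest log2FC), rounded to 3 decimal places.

2.706

log2(172.1/64.31) = 1.420  (AKT3)
log2(801.5/1137) = -0.504  (MCL1)
log2(180.1/1840) = -3.353  (JUN5)
log2(19663/3013) = 2.706  (FOX9)
log2(172.8/72.24) = 1.258  (RUNX3)
log2(196.9/3372) = -4.098  (NOTCH4)
log2(233.9/175.6) = 0.414  (IRF1)
FOX9 is most strongly upregulated.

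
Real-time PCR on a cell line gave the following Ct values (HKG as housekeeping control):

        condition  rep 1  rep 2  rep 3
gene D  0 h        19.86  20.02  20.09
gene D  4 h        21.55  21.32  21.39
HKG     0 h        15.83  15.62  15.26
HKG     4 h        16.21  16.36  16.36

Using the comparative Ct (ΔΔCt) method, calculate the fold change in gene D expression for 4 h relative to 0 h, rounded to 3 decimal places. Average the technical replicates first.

Mean Ct: gene D 0 h 19.990; gene D 4 h 21.420; HKG 0 h 15.570; HKG 4 h 16.310
ΔCt(0 h) = 19.990 − 15.570 = 4.420
ΔCt(4 h) = 21.420 − 16.310 = 5.110
ΔΔCt = 5.110 − 4.420 = 0.690
Fold change = 2^(−0.690) = 0.6199

0.620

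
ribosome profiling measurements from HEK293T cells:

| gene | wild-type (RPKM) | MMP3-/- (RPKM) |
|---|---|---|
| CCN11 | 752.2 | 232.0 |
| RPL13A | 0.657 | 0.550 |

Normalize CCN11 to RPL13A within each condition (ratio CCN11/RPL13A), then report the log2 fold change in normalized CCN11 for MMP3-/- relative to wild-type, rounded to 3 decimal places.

CCN11/RPL13A (wild-type) = 752.2 / 0.657 = 1144.9
CCN11/RPL13A (MMP3-/-) = 232.0 / 0.550 = 421.82
Fold change = 421.82 / 1144.9 = 0.3684
log2(0.3684) = -1.4405

-1.441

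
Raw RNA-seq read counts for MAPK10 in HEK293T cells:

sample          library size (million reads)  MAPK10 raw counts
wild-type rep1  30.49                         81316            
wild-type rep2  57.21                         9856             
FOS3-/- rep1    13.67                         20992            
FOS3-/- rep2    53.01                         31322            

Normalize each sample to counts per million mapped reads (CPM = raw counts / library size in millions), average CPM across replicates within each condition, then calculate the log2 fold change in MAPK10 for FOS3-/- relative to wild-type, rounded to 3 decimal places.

CPM(wild-type rep1) = 81316 / 30.49 = 2666.9728
CPM(wild-type rep2) = 9856 / 57.21 = 172.2776
CPM(FOS3-/- rep1) = 20992 / 13.67 = 1535.6255
CPM(FOS3-/- rep2) = 31322 / 53.01 = 590.8696
mean CPM(wild-type) = 1419.6252; mean CPM(FOS3-/-) = 1063.2476
Fold change = 1063.2476 / 1419.6252 = 0.74896
log2(0.74896) = -0.4170

-0.417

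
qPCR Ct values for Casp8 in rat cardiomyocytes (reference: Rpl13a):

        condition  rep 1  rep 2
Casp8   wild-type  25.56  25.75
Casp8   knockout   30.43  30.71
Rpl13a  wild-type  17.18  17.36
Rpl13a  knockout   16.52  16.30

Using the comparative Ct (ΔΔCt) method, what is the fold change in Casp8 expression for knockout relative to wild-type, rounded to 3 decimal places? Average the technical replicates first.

0.018

Mean Ct: Casp8 wild-type 25.655; Casp8 knockout 30.570; Rpl13a wild-type 17.270; Rpl13a knockout 16.410
ΔCt(wild-type) = 25.655 − 17.270 = 8.385
ΔCt(knockout) = 30.570 − 16.410 = 14.160
ΔΔCt = 14.160 − 8.385 = 5.775
Fold change = 2^(−5.775) = 0.0183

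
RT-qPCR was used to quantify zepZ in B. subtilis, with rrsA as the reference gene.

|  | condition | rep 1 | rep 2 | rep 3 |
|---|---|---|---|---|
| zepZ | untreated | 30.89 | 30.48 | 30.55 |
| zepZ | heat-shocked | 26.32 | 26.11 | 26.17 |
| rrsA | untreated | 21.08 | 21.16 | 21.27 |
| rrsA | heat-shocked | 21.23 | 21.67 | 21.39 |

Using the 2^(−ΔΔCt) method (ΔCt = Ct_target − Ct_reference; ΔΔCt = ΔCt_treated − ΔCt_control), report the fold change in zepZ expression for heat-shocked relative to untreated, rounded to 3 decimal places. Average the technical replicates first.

Mean Ct: zepZ untreated 30.640; zepZ heat-shocked 26.200; rrsA untreated 21.170; rrsA heat-shocked 21.430
ΔCt(untreated) = 30.640 − 21.170 = 9.470
ΔCt(heat-shocked) = 26.200 − 21.430 = 4.770
ΔΔCt = 4.770 − 9.470 = -4.700
Fold change = 2^(−(-4.700)) = 2^4.700 = 25.9921

25.992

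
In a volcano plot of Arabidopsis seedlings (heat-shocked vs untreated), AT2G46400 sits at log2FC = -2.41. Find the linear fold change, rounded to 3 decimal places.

0.188

Fold change = 2^(-2.41) = 0.1882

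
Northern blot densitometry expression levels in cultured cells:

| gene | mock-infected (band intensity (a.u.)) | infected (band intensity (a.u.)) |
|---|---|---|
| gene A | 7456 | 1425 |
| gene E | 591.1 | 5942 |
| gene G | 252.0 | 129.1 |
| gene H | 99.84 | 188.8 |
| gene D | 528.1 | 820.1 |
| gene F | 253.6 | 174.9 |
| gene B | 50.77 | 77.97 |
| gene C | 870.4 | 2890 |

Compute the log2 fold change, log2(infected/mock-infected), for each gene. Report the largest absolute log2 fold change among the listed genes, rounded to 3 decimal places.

3.329

log2(1425/7456) = -2.387  (gene A)
log2(5942/591.1) = 3.329  (gene E)
log2(129.1/252.0) = -0.965  (gene G)
log2(188.8/99.84) = 0.919  (gene H)
log2(820.1/528.1) = 0.635  (gene D)
log2(174.9/253.6) = -0.536  (gene F)
log2(77.97/50.77) = 0.619  (gene B)
log2(2890/870.4) = 1.731  (gene C)
The largest magnitude belongs to gene E.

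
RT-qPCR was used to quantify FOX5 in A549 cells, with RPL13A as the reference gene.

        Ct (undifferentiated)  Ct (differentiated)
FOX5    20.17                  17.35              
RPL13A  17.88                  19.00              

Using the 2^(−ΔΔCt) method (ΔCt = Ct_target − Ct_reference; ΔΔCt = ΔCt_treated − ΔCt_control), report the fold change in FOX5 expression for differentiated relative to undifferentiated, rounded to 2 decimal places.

ΔCt(undifferentiated) = 20.170 − 17.880 = 2.290
ΔCt(differentiated) = 17.350 − 19.000 = -1.650
ΔΔCt = -1.650 − 2.290 = -3.940
Fold change = 2^(−(-3.940)) = 2^3.940 = 15.348

15.35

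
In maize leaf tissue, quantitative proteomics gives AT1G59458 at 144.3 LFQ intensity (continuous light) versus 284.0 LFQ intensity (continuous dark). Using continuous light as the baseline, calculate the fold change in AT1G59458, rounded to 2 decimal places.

1.97

Fold change = 284.0 / 144.3 = 1.968
AT1G59458 is upregulated.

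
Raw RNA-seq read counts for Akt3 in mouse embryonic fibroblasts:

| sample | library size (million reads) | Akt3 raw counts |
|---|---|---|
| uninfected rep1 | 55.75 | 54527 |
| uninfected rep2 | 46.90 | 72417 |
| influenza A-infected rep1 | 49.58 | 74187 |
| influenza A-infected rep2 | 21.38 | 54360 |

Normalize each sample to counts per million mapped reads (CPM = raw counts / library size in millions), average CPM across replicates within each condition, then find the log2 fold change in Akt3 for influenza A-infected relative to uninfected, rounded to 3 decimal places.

0.679

CPM(uninfected rep1) = 54527 / 55.75 = 978.0628
CPM(uninfected rep2) = 72417 / 46.90 = 1544.0725
CPM(influenza A-infected rep1) = 74187 / 49.58 = 1496.3090
CPM(influenza A-infected rep2) = 54360 / 21.38 = 2542.5631
mean CPM(uninfected) = 1261.0676; mean CPM(influenza A-infected) = 2019.4361
Fold change = 2019.4361 / 1261.0676 = 1.60137
log2(1.60137) = 0.6793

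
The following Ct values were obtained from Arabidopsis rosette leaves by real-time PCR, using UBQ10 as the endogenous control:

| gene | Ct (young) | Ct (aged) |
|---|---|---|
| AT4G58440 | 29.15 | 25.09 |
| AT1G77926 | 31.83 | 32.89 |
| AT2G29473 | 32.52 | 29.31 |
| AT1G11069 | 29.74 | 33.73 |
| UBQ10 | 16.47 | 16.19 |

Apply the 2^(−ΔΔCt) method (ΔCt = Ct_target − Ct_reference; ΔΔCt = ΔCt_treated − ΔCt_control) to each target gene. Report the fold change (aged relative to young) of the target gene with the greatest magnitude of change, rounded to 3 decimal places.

0.052

AT4G58440: ΔΔCt = (25.09−16.19) − (29.15−16.47) = 8.90 − 12.68 = -3.78; fold change = 2^3.78 = 13.737
AT1G77926: ΔΔCt = (32.89−16.19) − (31.83−16.47) = 16.70 − 15.36 = 1.34; fold change = 2^-1.34 = 0.395
AT2G29473: ΔΔCt = (29.31−16.19) − (32.52−16.47) = 13.12 − 16.05 = -2.93; fold change = 2^2.93 = 7.621
AT1G11069: ΔΔCt = (33.73−16.19) − (29.74−16.47) = 17.54 − 13.27 = 4.27; fold change = 2^-4.27 = 0.052
AT1G11069 has the largest |ΔΔCt| = 4.27.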